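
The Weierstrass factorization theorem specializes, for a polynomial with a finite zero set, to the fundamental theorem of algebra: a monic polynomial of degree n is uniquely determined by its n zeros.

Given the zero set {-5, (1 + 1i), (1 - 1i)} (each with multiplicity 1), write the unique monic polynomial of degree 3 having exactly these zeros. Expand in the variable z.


The polynomial is p(z) = ∏_{α ∈ S} (z − α), where S = {-5, (1 + 1i), (1 - 1i)}.
Expanding the product yields: p(z) = z^3 + 3·z^2 -8·z + 10.
Note conjugate pairs combine to real quadratics: (z − (1+1i))(z − (1−1i)) = z² − 2z + 2.
The resulting polynomial has degree 3 and real coefficients as required.

p(z) = z^3 + 3·z^2 -8·z + 10.


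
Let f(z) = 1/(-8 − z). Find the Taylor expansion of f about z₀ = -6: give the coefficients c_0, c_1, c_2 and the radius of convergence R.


Let w = z − z₀, so z = z₀ + w.
Then -8 − z = -8 − (z₀ + w) = (-8 − z₀) − w = -2 − w.
f(z) = 1/(-2 − w) = (1/(-2)) · 1/(1 − w/(-2)) = Σ_{n≥0} w^n / (-2)^(n+1).
So c_n = 1/(-2)^(n+1):
  c_0 = 1/(-2)^1 = -1/2.
  c_1 = 1/(-2)^2 = 1/4.
  c_2 = 1/(-2)^3 = -1/8.
The series is valid for |w/d| < 1, i.e. |z − z₀| < |d|.
Radius of convergence: R = |-8 − z₀| = |-2| = 2 (distance from z₀ to the singularity z = -8).

c_0 = -1/2, c_1 = 1/4, c_2 = -1/8; R = 2.


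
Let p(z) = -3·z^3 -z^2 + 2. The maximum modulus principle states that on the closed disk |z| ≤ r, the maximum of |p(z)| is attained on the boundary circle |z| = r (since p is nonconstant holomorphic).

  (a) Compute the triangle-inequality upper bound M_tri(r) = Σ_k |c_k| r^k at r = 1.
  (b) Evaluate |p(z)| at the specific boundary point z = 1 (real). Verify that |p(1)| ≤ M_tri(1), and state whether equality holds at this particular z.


Coefficients: c_0 = 2, c_1 = 0, c_2 = -1, c_3 = -3. Radius r = 1.
Part (a). Triangle bound: M_tri(r) = Σ_k |c_k| r^k
  = |2|·1^0 + |0|·1^1 + |-1|·1^2 + |-3|·1^3
  = 2 + 0 + 1 + 3 = 6.
This bounds M(r) := max_{|z|=r} |p(z)| from above; equality holds iff all terms c_k z^k can be made to align in phase at a single z on |z|=r.
Part (b). At z = 1 (real, on the circle |z| = r):
  p(1) = (2)·1^0 + (0)·1^1 + (-1)·1^2 + (-3)·1^3 = -2.
  |p(1)| = 2.
Check: |p(1)| = 2 ≤ 6 = M_tri(1). ✓ Equality does not hold at z = 1 (the coefficients have mixed signs, so the terms do not all align in phase there).

M_tri(1) = 6; |p(1)| = 2; equality at z=1: no.


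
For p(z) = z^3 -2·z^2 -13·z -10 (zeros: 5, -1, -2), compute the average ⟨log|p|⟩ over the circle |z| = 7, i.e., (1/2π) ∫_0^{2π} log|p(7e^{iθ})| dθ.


Zeros: -2, -1, 5; r = 7.
Inside |z| < r: -2, -1, 5. Outside (|z| ≥ r): ∅.
p(0) = -10, so log|p(0)| = log(10) = 2.3026.
Apply Jensen: I(r) = log|p(0)| + Σ_k log(r/|z_k|), summed over zeros inside |z| < r.
  log(r/|z_k|) for z_k = 5: log(7/5) = 0.3365
  log(r/|z_k|) for z_k = -1: log(7/1) = 1.9459
  log(r/|z_k|) for z_k = -2: log(7/2) = 1.2528
Sum over inside zeros: 3.5351.
I(r) = log|p(0)| + (inside sum) = 2.3026 + 3.5351 = 5.8377.
Closed form (all zeros inside, monic): I(r) = n·log(r) = 3·log(7) = 5.8377. ✓

I(r) ≈ 5.8377.


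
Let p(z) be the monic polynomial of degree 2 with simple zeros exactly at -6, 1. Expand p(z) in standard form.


The polynomial is p(z) = ∏_{α ∈ S} (z − α), where S = {-6, 1}.
Expanding the product yields: p(z) = z^2 + 5·z -6.
The resulting polynomial has degree 2 and real coefficients as required.

p(z) = z^2 + 5·z -6.


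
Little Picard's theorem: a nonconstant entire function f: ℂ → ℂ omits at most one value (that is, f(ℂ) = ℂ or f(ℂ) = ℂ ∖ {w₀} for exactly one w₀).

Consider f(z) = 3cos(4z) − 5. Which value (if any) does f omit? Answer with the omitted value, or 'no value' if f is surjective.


Little Picard bounds the complement of f(ℂ) to at most one point.
cos is entire and surjective onto ℂ: for every w ∈ ℂ, cos(ζ) = w has a solution ζ ∈ ℂ (e.g., via the complex inverse arccos). With ζ = 4z this gives z = ζ/(4). Then 3·cos(4z) takes every value in 3·ℂ = ℂ, and adding -5 is a bijection of ℂ. So f is surjective and omits no value. (Note: only on the real line is cos bounded by [−1, 1].)

Omitted value: no value.


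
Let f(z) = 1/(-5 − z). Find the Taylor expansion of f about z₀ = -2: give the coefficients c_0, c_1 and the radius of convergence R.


Let w = z − z₀, so z = z₀ + w.
Then -5 − z = -5 − (z₀ + w) = (-5 − z₀) − w = -3 − w.
f(z) = 1/(-3 − w) = (1/(-3)) · 1/(1 − w/(-3)) = Σ_{n≥0} w^n / (-3)^(n+1).
So c_n = 1/(-3)^(n+1):
  c_0 = 1/(-3)^1 = -1/3.
  c_1 = 1/(-3)^2 = 1/9.
The series is valid for |w/d| < 1, i.e. |z − z₀| < |d|.
Radius of convergence: R = |-5 − z₀| = |-3| = 3 (distance from z₀ to the singularity z = -5).

c_0 = -1/3, c_1 = 1/9; R = 3.


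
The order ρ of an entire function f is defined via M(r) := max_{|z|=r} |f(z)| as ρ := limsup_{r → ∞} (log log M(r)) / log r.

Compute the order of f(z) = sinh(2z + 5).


sinh(w) is a linear combination of e^{iw} and e^{−iw} (or e^w, e^{−w} in the hyperbolic case), so |sinh(w)| ≤ e^{|w|}. With w = 2z + 5, |w| ≤ 2|z| + 5 = 2r + 5 on |z| = r, giving M(r) ≤ e^{2r + 5}, so ρ ≤ 1. On a suitable ray (z = it for sin/cos; z = t for sinh/cosh, t real → ∞), |sinh(2z + 5)| grows like e^{2|t|}/2, so ρ ≥ 1. Hence ρ = 1.
Therefore ρ = 1.

Order ρ = 1.


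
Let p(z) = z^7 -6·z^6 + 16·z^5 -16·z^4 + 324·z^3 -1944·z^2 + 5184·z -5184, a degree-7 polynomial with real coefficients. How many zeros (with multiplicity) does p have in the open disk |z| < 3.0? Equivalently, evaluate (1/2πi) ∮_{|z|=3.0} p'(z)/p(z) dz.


The zeros of p are: (2 + 2i), (2 - 2i), (-3 + 3i), (-3 - 3i), 2, (3 + 3i), (3 - 3i).
Their magnitudes are: 2.828, 2.828, 4.243, 4.243, 2, 4.243, 4.243.
Zeros with |z| < R = 3.0: (2 + 2i), (2 - 2i), 2.
Count = 3.
By the argument principle, (1/2πi) ∮_{|z|=R} p'(z)/p(z) dz equals exactly this count.

Number of zeros inside |z| < 3.0: 3.


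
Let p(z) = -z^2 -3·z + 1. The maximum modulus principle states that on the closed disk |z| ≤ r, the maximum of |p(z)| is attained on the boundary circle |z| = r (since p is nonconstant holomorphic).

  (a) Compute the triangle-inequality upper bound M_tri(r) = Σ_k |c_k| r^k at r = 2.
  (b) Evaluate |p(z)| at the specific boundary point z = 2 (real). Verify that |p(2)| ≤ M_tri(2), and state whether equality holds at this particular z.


Coefficients: c_0 = 1, c_1 = -3, c_2 = -1. Radius r = 2.
Part (a). Triangle bound: M_tri(r) = Σ_k |c_k| r^k
  = |1|·2^0 + |-3|·2^1 + |-1|·2^2
  = 1 + 6 + 4 = 11.
This bounds M(r) := max_{|z|=r} |p(z)| from above; equality holds iff all terms c_k z^k can be made to align in phase at a single z on |z|=r.
Part (b). At z = 2 (real, on the circle |z| = r):
  p(2) = (1)·2^0 + (-3)·2^1 + (-1)·2^2 = -9.
  |p(2)| = 9.
Check: |p(2)| = 9 ≤ 11 = M_tri(2). ✓ Equality does not hold at z = 2 (the coefficients have mixed signs, so the terms do not all align in phase there).

M_tri(2) = 11; |p(2)| = 9; equality at z=2: no.


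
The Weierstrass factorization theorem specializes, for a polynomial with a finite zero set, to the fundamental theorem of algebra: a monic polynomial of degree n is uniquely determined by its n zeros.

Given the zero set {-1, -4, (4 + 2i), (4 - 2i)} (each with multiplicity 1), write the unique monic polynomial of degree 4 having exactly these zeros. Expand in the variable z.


The polynomial is p(z) = ∏_{α ∈ S} (z − α), where S = {-1, -4, (4 + 2i), (4 - 2i)}.
Expanding the product yields: p(z) = z^4 -3·z^3 -16·z^2 + 68·z + 80.
Note conjugate pairs combine to real quadratics: (z − (4+2i))(z − (4−2i)) = z² − 8z + 20.
The resulting polynomial has degree 4 and real coefficients as required.

p(z) = z^4 -3·z^3 -16·z^2 + 68·z + 80.


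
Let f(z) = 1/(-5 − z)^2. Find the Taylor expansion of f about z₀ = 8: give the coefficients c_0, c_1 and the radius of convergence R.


Let w = z − z₀, so z = z₀ + w.
Then -5 − z = -5 − (z₀ + w) = (-5 − z₀) − w = -13 − w.
f(z) = 1/(-13 − w)^2 = (1/(-13)^2) · (1 − w/(-13))^{−2}.
By the binomial series (1−u)^{−2} = Σ_{n≥0} C(n+1, 1) u^n for |u|<1, with u = w/(-13):
  c_n = C(n+1, 1) / (-13)^(n+2).
  c_0 = 1/(-13)^2 = 1/169.
  c_1 = 2/(-13)^3 = -2/2197.
The series is valid for |w/d| < 1, i.e. |z − z₀| < |d|.
Radius of convergence: R = |-5 − z₀| = |-13| = 13 (distance from z₀ to the singularity z = -5).

c_0 = 1/169, c_1 = -2/2197; R = 13.


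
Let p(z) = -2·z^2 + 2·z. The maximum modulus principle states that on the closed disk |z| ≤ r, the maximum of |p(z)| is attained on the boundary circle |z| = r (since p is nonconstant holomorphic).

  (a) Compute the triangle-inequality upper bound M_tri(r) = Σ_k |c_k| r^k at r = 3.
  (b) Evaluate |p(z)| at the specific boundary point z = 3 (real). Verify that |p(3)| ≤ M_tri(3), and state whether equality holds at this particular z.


Coefficients: c_0 = 0, c_1 = 2, c_2 = -2. Radius r = 3.
Part (a). Triangle bound: M_tri(r) = Σ_k |c_k| r^k
  = |0|·3^0 + |2|·3^1 + |-2|·3^2
  = 0 + 6 + 18 = 24.
This bounds M(r) := max_{|z|=r} |p(z)| from above; equality holds iff all terms c_k z^k can be made to align in phase at a single z on |z|=r.
Part (b). At z = 3 (real, on the circle |z| = r):
  p(3) = (0)·3^0 + (2)·3^1 + (-2)·3^2 = -12.
  |p(3)| = 12.
Check: |p(3)| = 12 ≤ 24 = M_tri(3). ✓ Equality does not hold at z = 3 (the coefficients have mixed signs, so the terms do not all align in phase there).

M_tri(3) = 24; |p(3)| = 12; equality at z=3: no.


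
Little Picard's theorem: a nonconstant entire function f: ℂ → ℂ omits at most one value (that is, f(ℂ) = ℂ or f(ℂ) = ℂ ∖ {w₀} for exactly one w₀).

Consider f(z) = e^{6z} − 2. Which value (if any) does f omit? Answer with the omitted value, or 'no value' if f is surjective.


Little Picard bounds the complement of f(ℂ) to at most one point.
e^{6z} is never zero on ℂ, so 1·e^{6z} takes every value in ℂ ∖ {0}. Adding -2 shifts the range to ℂ ∖ {-2}. Thus f omits exactly the value -2.

Omitted value: -2.


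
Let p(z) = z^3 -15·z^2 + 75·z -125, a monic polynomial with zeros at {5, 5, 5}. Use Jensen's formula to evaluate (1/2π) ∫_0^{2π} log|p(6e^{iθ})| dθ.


Zeros: 5, 5, 5; r = 6.
Inside |z| < r: 5, 5, 5. Outside (|z| ≥ r): ∅.
p(0) = -125, so log|p(0)| = log(125) = 4.8283.
Apply Jensen: I(r) = log|p(0)| + Σ_k log(r/|z_k|), summed over zeros inside |z| < r.
  log(r/|z_k|) for z_k = 5: log(6/5) = 0.1823
  log(r/|z_k|) for z_k = 5: log(6/5) = 0.1823
  log(r/|z_k|) for z_k = 5: log(6/5) = 0.1823
Sum over inside zeros: 0.5470.
I(r) = log|p(0)| + (inside sum) = 4.8283 + 0.5470 = 5.3753.
Closed form (all zeros inside, monic): I(r) = n·log(r) = 3·log(6) = 5.3753. ✓

I(r) ≈ 5.3753.


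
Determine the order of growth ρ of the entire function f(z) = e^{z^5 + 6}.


|e^{z^5 + 6}| = e^{Re(1·z^5) + 6} ≤ e^{1|z|^5 + 6} = e^{1r^5 + 6} on |z| = r, so ρ ≤ 5. Choosing z on |z|=r so that 1·z^5 is real positive (always possible by picking arg z appropriately) gives |f(z)| = e^{1r^5 + 6}, matching the bound. The additive constant 6 does not affect log log M(r) ~ 5·log r. Hence ρ = 5.
Therefore ρ = 5.

Order ρ = 5.


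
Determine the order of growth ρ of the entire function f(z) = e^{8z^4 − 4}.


|e^{8z^4 − 4}| = e^{Re(8·z^4) + -4} ≤ e^{8|z|^4 + -4} = e^{8r^4 + -4} on |z| = r, so ρ ≤ 4. Choosing z on |z|=r so that 8·z^4 is real positive (always possible by picking arg z appropriately) gives |f(z)| = e^{8r^4 + -4}, matching the bound. The additive constant -4 does not affect log log M(r) ~ 4·log r. Hence ρ = 4.
Therefore ρ = 4.

Order ρ = 4.


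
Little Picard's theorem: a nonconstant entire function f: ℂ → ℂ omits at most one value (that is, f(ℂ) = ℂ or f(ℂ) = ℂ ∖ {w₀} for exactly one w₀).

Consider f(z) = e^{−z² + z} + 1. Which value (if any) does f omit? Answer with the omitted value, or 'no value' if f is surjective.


Little Picard bounds the complement of f(ℂ) to at most one point.
The exponent g(z) = −z² + z is a nonconstant polynomial, hence surjective onto ℂ. So e^{g(z)} takes every value in {e^w : w ∈ ℂ} = ℂ ∖ {0}. Adding 1 shifts the range to ℂ ∖ {1}. f omits exactly 1.

Omitted value: 1.


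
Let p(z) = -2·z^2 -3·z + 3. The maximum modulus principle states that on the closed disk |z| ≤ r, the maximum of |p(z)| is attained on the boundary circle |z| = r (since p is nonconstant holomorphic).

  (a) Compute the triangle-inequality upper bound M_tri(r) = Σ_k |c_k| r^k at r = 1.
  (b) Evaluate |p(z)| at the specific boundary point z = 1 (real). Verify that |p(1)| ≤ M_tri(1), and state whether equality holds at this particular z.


Coefficients: c_0 = 3, c_1 = -3, c_2 = -2. Radius r = 1.
Part (a). Triangle bound: M_tri(r) = Σ_k |c_k| r^k
  = |3|·1^0 + |-3|·1^1 + |-2|·1^2
  = 3 + 3 + 2 = 8.
This bounds M(r) := max_{|z|=r} |p(z)| from above; equality holds iff all terms c_k z^k can be made to align in phase at a single z on |z|=r.
Part (b). At z = 1 (real, on the circle |z| = r):
  p(1) = (3)·1^0 + (-3)·1^1 + (-2)·1^2 = -2.
  |p(1)| = 2.
Check: |p(1)| = 2 ≤ 8 = M_tri(1). ✓ Equality does not hold at z = 1 (the coefficients have mixed signs, so the terms do not all align in phase there).

M_tri(1) = 8; |p(1)| = 2; equality at z=1: no.


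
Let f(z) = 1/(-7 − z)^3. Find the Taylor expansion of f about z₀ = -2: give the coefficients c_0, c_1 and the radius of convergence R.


Let w = z − z₀, so z = z₀ + w.
Then -7 − z = -7 − (z₀ + w) = (-7 − z₀) − w = -5 − w.
f(z) = 1/(-5 − w)^3 = (1/(-5)^3) · (1 − w/(-5))^{−3}.
By the binomial series (1−u)^{−3} = Σ_{n≥0} C(n+2, 2) u^n for |u|<1, with u = w/(-5):
  c_n = C(n+2, 2) / (-5)^(n+3).
  c_0 = 1/(-5)^3 = -1/125.
  c_1 = 3/(-5)^4 = 3/625.
The series is valid for |w/d| < 1, i.e. |z − z₀| < |d|.
Radius of convergence: R = |-7 − z₀| = |-5| = 5 (distance from z₀ to the singularity z = -7).

c_0 = -1/125, c_1 = 3/625; R = 5.


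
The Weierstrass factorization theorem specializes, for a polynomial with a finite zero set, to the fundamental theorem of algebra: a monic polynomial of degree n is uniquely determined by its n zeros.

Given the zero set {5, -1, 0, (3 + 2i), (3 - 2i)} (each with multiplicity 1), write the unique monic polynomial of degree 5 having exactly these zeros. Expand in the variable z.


The polynomial is p(z) = ∏_{α ∈ S} (z − α), where S = {5, -1, 0, (3 + 2i), (3 - 2i)}.
Expanding the product yields: p(z) = z^5 -10·z^4 + 32·z^3 -22·z^2 -65·z.
Note conjugate pairs combine to real quadratics: (z − (3+2i))(z − (3−2i)) = z² − 6z + 13.
The resulting polynomial has degree 5 and real coefficients as required.

p(z) = z^5 -10·z^4 + 32·z^3 -22·z^2 -65·z.


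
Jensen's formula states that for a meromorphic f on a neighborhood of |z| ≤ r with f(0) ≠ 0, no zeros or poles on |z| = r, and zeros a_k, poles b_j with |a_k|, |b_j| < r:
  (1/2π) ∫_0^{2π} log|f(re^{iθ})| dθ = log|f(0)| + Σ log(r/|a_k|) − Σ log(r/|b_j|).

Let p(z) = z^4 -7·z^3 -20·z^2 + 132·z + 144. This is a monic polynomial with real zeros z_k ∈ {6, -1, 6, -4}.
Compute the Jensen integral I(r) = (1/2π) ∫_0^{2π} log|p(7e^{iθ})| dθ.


Zeros: -4, -1, 6, 6; r = 7.
Inside |z| < r: -4, -1, 6, 6. Outside (|z| ≥ r): ∅.
p(0) = 144, so log|p(0)| = log(144) = 4.9698.
Apply Jensen: I(r) = log|p(0)| + Σ_k log(r/|z_k|), summed over zeros inside |z| < r.
  log(r/|z_k|) for z_k = 6: log(7/6) = 0.1542
  log(r/|z_k|) for z_k = -1: log(7/1) = 1.9459
  log(r/|z_k|) for z_k = 6: log(7/6) = 0.1542
  log(r/|z_k|) for z_k = -4: log(7/4) = 0.5596
Sum over inside zeros: 2.8138.
I(r) = log|p(0)| + (inside sum) = 4.9698 + 2.8138 = 7.7836.
Closed form (all zeros inside, monic): I(r) = n·log(r) = 4·log(7) = 7.7836. ✓

I(r) ≈ 7.7836.


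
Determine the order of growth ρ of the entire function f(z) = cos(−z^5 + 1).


Write cos(w) = (e^{iw} ± e^{−iw})/(2 or 2i), so |cos(w)| ≤ e^{|w|}. With w = −z^5 + 1, |w| ≤ 1r^5 + 1 on |z|=r, giving M(r) ≤ e^{1r^5 + 1} and ρ ≤ 5. For the lower bound, choose z on |z|=r with -1z^5 purely imaginary of modulus 1r^5; then |cos(−z^5 + 1)| grows like e^{1r^5}/2, so ρ ≥ 5. Hence ρ = 5.
Therefore ρ = 5.

Order ρ = 5.


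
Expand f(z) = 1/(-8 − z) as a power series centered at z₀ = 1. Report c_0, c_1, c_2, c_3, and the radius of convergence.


Let w = z − z₀, so z = z₀ + w.
Then -8 − z = -8 − (z₀ + w) = (-8 − z₀) − w = -9 − w.
f(z) = 1/(-9 − w) = (1/(-9)) · 1/(1 − w/(-9)) = Σ_{n≥0} w^n / (-9)^(n+1).
So c_n = 1/(-9)^(n+1):
  c_0 = 1/(-9)^1 = -1/9.
  c_1 = 1/(-9)^2 = 1/81.
  c_2 = 1/(-9)^3 = -1/729.
  c_3 = 1/(-9)^4 = 1/6561.
The series is valid for |w/d| < 1, i.e. |z − z₀| < |d|.
Radius of convergence: R = |-8 − z₀| = |-9| = 9 (distance from z₀ to the singularity z = -8).

c_0 = -1/9, c_1 = 1/81, c_2 = -1/729, c_3 = 1/6561; R = 9.


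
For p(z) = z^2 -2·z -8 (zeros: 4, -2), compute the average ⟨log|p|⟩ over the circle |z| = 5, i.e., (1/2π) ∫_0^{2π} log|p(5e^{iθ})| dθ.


Zeros: -2, 4; r = 5.
Inside |z| < r: -2, 4. Outside (|z| ≥ r): ∅.
p(0) = -8, so log|p(0)| = log(8) = 2.0794.
Apply Jensen: I(r) = log|p(0)| + Σ_k log(r/|z_k|), summed over zeros inside |z| < r.
  log(r/|z_k|) for z_k = 4: log(5/4) = 0.2231
  log(r/|z_k|) for z_k = -2: log(5/2) = 0.9163
Sum over inside zeros: 1.1394.
I(r) = log|p(0)| + (inside sum) = 2.0794 + 1.1394 = 3.2189.
Closed form (all zeros inside, monic): I(r) = n·log(r) = 2·log(5) = 3.2189. ✓

I(r) ≈ 3.2189.


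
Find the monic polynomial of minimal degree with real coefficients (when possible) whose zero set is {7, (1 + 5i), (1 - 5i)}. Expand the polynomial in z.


The polynomial is p(z) = ∏_{α ∈ S} (z − α), where S = {7, (1 + 5i), (1 - 5i)}.
Expanding the product yields: p(z) = z^3 -9·z^2 + 40·z -182.
Note conjugate pairs combine to real quadratics: (z − (1+5i))(z − (1−5i)) = z² − 2z + 26.
The resulting polynomial has degree 3 and real coefficients as required.

p(z) = z^3 -9·z^2 + 40·z -182.


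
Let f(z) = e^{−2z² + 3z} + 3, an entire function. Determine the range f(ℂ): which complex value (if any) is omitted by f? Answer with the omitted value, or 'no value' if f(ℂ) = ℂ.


Little Picard bounds the complement of f(ℂ) to at most one point.
The exponent g(z) = −2z² + 3z is a nonconstant polynomial, hence surjective onto ℂ. So e^{g(z)} takes every value in {e^w : w ∈ ℂ} = ℂ ∖ {0}. Adding 3 shifts the range to ℂ ∖ {3}. f omits exactly 3.

Omitted value: 3.


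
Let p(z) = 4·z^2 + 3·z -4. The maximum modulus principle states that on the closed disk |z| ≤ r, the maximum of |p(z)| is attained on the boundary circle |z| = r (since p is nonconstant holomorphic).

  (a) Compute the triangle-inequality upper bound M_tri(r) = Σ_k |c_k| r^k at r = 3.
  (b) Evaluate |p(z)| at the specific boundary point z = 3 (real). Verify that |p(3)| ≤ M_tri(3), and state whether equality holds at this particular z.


Coefficients: c_0 = -4, c_1 = 3, c_2 = 4. Radius r = 3.
Part (a). Triangle bound: M_tri(r) = Σ_k |c_k| r^k
  = |-4|·3^0 + |3|·3^1 + |4|·3^2
  = 4 + 9 + 36 = 49.
This bounds M(r) := max_{|z|=r} |p(z)| from above; equality holds iff all terms c_k z^k can be made to align in phase at a single z on |z|=r.
Part (b). At z = 3 (real, on the circle |z| = r):
  p(3) = (-4)·3^0 + (3)·3^1 + (4)·3^2 = 41.
  |p(3)| = 41.
Check: |p(3)| = 41 ≤ 49 = M_tri(3). ✓ Equality does not hold at z = 3 (the coefficients have mixed signs, so the terms do not all align in phase there).

M_tri(3) = 49; |p(3)| = 41; equality at z=3: no.


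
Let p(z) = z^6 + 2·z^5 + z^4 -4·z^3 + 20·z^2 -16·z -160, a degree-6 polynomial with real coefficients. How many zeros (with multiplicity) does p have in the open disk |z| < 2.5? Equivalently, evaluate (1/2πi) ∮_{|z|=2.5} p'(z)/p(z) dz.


The zeros of p are: (-2 + 2i), (-2 - 2i), 2, (1 + 2i), (1 - 2i), -2.
Their magnitudes are: 2.828, 2.828, 2, 2.236, 2.236, 2.
Zeros with |z| < R = 2.5: 2, (1 + 2i), (1 - 2i), -2.
Count = 4.
By the argument principle, (1/2πi) ∮_{|z|=R} p'(z)/p(z) dz equals exactly this count.

Number of zeros inside |z| < 2.5: 4.


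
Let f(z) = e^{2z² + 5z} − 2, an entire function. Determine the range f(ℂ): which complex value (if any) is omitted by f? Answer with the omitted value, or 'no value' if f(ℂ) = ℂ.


Little Picard bounds the complement of f(ℂ) to at most one point.
The exponent g(z) = 2z² + 5z is a nonconstant polynomial, hence surjective onto ℂ. So e^{g(z)} takes every value in {e^w : w ∈ ℂ} = ℂ ∖ {0}. Adding -2 shifts the range to ℂ ∖ {-2}. f omits exactly -2.

Omitted value: -2.


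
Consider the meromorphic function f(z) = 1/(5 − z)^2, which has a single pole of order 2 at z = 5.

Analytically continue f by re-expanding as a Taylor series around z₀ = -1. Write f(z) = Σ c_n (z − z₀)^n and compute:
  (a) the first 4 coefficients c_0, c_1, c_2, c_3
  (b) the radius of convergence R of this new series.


Let w = z − z₀, so z = z₀ + w.
Then 5 − z = 5 − (z₀ + w) = (5 − z₀) − w = 6 − w.
f(z) = 1/(6 − w)^2 = (1/(6)^2) · (1 − w/(6))^{−2}.
By the binomial series (1−u)^{−2} = Σ_{n≥0} C(n+1, 1) u^n for |u|<1, with u = w/(6):
  c_n = C(n+1, 1) / (6)^(n+2).
  c_0 = 1/(6)^2 = 1/36.
  c_1 = 2/(6)^3 = 1/108.
  c_2 = 3/(6)^4 = 1/432.
  c_3 = 4/(6)^5 = 1/1944.
The series is valid for |w/d| < 1, i.e. |z − z₀| < |d|.
Radius of convergence: R = |5 − z₀| = |6| = 6 (distance from z₀ to the singularity z = 5).

c_0 = 1/36, c_1 = 1/108, c_2 = 1/432, c_3 = 1/1944; R = 6.


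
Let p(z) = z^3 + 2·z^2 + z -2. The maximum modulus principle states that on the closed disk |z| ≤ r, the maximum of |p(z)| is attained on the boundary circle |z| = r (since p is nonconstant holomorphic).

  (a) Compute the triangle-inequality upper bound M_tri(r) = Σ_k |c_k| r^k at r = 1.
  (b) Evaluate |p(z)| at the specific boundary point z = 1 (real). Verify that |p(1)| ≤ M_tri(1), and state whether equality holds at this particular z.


Coefficients: c_0 = -2, c_1 = 1, c_2 = 2, c_3 = 1. Radius r = 1.
Part (a). Triangle bound: M_tri(r) = Σ_k |c_k| r^k
  = |-2|·1^0 + |1|·1^1 + |2|·1^2 + |1|·1^3
  = 2 + 1 + 2 + 1 = 6.
This bounds M(r) := max_{|z|=r} |p(z)| from above; equality holds iff all terms c_k z^k can be made to align in phase at a single z on |z|=r.
Part (b). At z = 1 (real, on the circle |z| = r):
  p(1) = (-2)·1^0 + (1)·1^1 + (2)·1^2 + (1)·1^3 = 2.
  |p(1)| = 2.
Check: |p(1)| = 2 ≤ 6 = M_tri(1). ✓ Equality does not hold at z = 1 (the coefficients have mixed signs, so the terms do not all align in phase there).

M_tri(1) = 6; |p(1)| = 2; equality at z=1: no.


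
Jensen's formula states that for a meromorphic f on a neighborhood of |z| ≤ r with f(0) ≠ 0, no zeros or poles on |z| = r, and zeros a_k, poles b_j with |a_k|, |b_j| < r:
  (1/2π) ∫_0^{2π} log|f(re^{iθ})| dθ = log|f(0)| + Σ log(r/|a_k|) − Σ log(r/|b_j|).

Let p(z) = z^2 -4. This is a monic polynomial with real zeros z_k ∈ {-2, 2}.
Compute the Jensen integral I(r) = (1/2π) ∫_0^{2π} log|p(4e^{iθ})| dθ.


Zeros: -2, 2; r = 4.
Inside |z| < r: -2, 2. Outside (|z| ≥ r): ∅.
p(0) = -4, so log|p(0)| = log(4) = 1.3863.
Apply Jensen: I(r) = log|p(0)| + Σ_k log(r/|z_k|), summed over zeros inside |z| < r.
  log(r/|z_k|) for z_k = -2: log(4/2) = 0.6931
  log(r/|z_k|) for z_k = 2: log(4/2) = 0.6931
Sum over inside zeros: 1.3863.
I(r) = log|p(0)| + (inside sum) = 1.3863 + 1.3863 = 2.7726.
Closed form (all zeros inside, monic): I(r) = n·log(r) = 2·log(4) = 2.7726. ✓

I(r) ≈ 2.7726.


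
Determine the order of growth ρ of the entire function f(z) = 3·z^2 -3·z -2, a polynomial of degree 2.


|f(z)| ≤ Σ|c_k|·r^k = O(r^2) as r → ∞. Polynomial growth is O(e^{r^ε}) for every ε > 0 (since r^2/e^{r^ε} → 0), so ρ ≤ ε for all ε > 0, i.e. ρ = 0. Every nonconstant polynomial has order 0.
Therefore ρ = 0.

Order ρ = 0.


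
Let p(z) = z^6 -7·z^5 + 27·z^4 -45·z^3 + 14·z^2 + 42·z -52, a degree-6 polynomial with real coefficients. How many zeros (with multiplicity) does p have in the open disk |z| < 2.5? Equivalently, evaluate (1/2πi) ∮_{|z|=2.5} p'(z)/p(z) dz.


The zeros of p are: -1, (2 + 3i), (2 - 3i), (1 + 1i), (1 - 1i), 2.
Their magnitudes are: 1, 3.606, 3.606, 1.414, 1.414, 2.
Zeros with |z| < R = 2.5: -1, (1 + 1i), (1 - 1i), 2.
Count = 4.
By the argument principle, (1/2πi) ∮_{|z|=R} p'(z)/p(z) dz equals exactly this count.

Number of zeros inside |z| < 2.5: 4.


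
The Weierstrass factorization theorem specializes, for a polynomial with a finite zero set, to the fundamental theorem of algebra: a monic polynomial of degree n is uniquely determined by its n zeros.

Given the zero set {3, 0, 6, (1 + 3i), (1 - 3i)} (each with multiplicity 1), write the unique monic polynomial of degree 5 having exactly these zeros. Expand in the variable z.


The polynomial is p(z) = ∏_{α ∈ S} (z − α), where S = {3, 0, 6, (1 + 3i), (1 - 3i)}.
Expanding the product yields: p(z) = z^5 -11·z^4 + 46·z^3 -126·z^2 + 180·z.
Note conjugate pairs combine to real quadratics: (z − (1+3i))(z − (1−3i)) = z² − 2z + 10.
The resulting polynomial has degree 5 and real coefficients as required.

p(z) = z^5 -11·z^4 + 46·z^3 -126·z^2 + 180·z.


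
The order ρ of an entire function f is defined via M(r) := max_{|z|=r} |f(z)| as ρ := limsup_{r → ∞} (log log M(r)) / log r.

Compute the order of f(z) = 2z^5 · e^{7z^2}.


M(r) = max_{|z|=r} |2|·|z|^5·|e^{7z^2}| = 2·r^5 · e^{7r^2} (the factors attain their maxima compatibly on |z|=r). Then log M(r) = log 2 + 5·log r + 7r^2, dominated by the last term, so log log M(r) ~ 2·log r. The polynomial factor 2z^5 contributes only a log r term and does not affect the order. ρ = 2.
Therefore ρ = 2.

Order ρ = 2.


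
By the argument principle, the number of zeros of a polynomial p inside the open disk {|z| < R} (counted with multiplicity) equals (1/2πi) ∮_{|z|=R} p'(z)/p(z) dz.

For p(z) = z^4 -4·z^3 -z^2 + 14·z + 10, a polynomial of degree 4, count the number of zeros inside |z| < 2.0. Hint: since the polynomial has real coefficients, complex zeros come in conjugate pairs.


The zeros of p are: (3 + 1i), (3 - 1i), -1, -1.
Their magnitudes are: 3.162, 3.162, 1, 1.
Zeros with |z| < R = 2.0: -1, -1.
Count = 2.
By the argument principle, (1/2πi) ∮_{|z|=R} p'(z)/p(z) dz equals exactly this count.

Number of zeros inside |z| < 2.0: 2.


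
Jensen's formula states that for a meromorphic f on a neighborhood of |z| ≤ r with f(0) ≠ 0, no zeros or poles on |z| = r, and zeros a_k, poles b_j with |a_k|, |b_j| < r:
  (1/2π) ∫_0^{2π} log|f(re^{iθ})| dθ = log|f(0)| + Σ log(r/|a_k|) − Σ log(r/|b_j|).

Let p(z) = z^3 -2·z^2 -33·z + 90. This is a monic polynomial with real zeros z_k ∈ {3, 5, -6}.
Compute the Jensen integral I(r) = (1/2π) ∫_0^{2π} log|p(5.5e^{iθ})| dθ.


Zeros: -6, 3, 5; r = 5.5.
Inside |z| < r: 3, 5. Outside (|z| ≥ r): -6.
p(0) = 90, so log|p(0)| = log(90) = 4.4998.
Apply Jensen: I(r) = log|p(0)| + Σ_k log(r/|z_k|), summed over zeros inside |z| < r.
  log(r/|z_k|) for z_k = 3: log(5.5/3) = 0.6061
  log(r/|z_k|) for z_k = 5: log(5.5/5) = 0.0953
  Outside zeros (-6) contribute nothing to the Jensen sum.
Sum over inside zeros: 0.7014.
I(r) = log|p(0)| + (inside sum) = 4.4998 + 0.7014 = 5.2013.
Note: since some zeros are outside |z| ≤ r, the simplified n·log(r) form does NOT apply — only the inside zeros contribute.

I(r) ≈ 5.2013.


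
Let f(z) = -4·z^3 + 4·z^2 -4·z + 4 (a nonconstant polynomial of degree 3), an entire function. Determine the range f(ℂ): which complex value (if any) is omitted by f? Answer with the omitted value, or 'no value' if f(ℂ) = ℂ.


Little Picard bounds the complement of f(ℂ) to at most one point.
For every w ∈ ℂ, the equation p(z) − w = 0 is a nonconstant polynomial in z and hence has at least one root by the fundamental theorem of algebra. So p is surjective onto ℂ, omitting no value.

Omitted value: no value.


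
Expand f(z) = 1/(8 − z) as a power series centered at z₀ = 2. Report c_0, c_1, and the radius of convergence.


Let w = z − z₀, so z = z₀ + w.
Then 8 − z = 8 − (z₀ + w) = (8 − z₀) − w = 6 − w.
f(z) = 1/(6 − w) = (1/(6)) · 1/(1 − w/(6)) = Σ_{n≥0} w^n / (6)^(n+1).
So c_n = 1/(6)^(n+1):
  c_0 = 1/(6)^1 = 1/6.
  c_1 = 1/(6)^2 = 1/36.
The series is valid for |w/d| < 1, i.e. |z − z₀| < |d|.
Radius of convergence: R = |8 − z₀| = |6| = 6 (distance from z₀ to the singularity z = 8).

c_0 = 1/6, c_1 = 1/36; R = 6.


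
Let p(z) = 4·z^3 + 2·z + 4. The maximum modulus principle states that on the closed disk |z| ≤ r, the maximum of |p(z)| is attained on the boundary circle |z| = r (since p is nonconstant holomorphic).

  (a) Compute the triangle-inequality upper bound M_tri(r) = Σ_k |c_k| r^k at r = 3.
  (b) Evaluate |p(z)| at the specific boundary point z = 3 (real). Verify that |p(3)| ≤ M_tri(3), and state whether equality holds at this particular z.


Coefficients: c_0 = 4, c_1 = 2, c_2 = 0, c_3 = 4. Radius r = 3.
Part (a). Triangle bound: M_tri(r) = Σ_k |c_k| r^k
  = |4|·3^0 + |2|·3^1 + |0|·3^2 + |4|·3^3
  = 4 + 6 + 0 + 108 = 118.
This bounds M(r) := max_{|z|=r} |p(z)| from above; equality holds iff all terms c_k z^k can be made to align in phase at a single z on |z|=r.
Part (b). At z = 3 (real, on the circle |z| = r):
  p(3) = (4)·3^0 + (2)·3^1 + (0)·3^2 + (4)·3^3 = 118.
  |p(3)| = 118.
Since all nonzero coefficients share the same sign, |p(3)| = 118 = M_tri(3); the triangle bound is attained at z = 3, so in fact M(r) = 118.

M_tri(3) = 118; |p(3)| = 118; equality at z=3: yes.


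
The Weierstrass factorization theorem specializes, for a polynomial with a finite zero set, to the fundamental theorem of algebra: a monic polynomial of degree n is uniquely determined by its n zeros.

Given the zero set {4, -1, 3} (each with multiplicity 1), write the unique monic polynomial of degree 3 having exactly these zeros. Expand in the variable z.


The polynomial is p(z) = ∏_{α ∈ S} (z − α), where S = {4, -1, 3}.
Expanding the product yields: p(z) = z^3 -6·z^2 + 5·z + 12.
The resulting polynomial has degree 3 and real coefficients as required.

p(z) = z^3 -6·z^2 + 5·z + 12.


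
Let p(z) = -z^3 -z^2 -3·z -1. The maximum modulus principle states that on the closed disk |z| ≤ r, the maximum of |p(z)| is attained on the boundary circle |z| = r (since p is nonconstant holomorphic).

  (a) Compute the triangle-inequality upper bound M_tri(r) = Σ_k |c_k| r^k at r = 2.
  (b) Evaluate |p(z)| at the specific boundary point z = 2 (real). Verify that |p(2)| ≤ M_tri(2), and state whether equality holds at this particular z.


Coefficients: c_0 = -1, c_1 = -3, c_2 = -1, c_3 = -1. Radius r = 2.
Part (a). Triangle bound: M_tri(r) = Σ_k |c_k| r^k
  = |-1|·2^0 + |-3|·2^1 + |-1|·2^2 + |-1|·2^3
  = 1 + 6 + 4 + 8 = 19.
This bounds M(r) := max_{|z|=r} |p(z)| from above; equality holds iff all terms c_k z^k can be made to align in phase at a single z on |z|=r.
Part (b). At z = 2 (real, on the circle |z| = r):
  p(2) = (-1)·2^0 + (-3)·2^1 + (-1)·2^2 + (-1)·2^3 = -19.
  |p(2)| = 19.
Since all nonzero coefficients share the same sign, |p(2)| = 19 = M_tri(2); the triangle bound is attained at z = 2, so in fact M(r) = 19.

M_tri(2) = 19; |p(2)| = 19; equality at z=2: yes.


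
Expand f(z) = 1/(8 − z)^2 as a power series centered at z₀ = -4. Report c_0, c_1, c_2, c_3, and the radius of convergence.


Let w = z − z₀, so z = z₀ + w.
Then 8 − z = 8 − (z₀ + w) = (8 − z₀) − w = 12 − w.
f(z) = 1/(12 − w)^2 = (1/(12)^2) · (1 − w/(12))^{−2}.
By the binomial series (1−u)^{−2} = Σ_{n≥0} C(n+1, 1) u^n for |u|<1, with u = w/(12):
  c_n = C(n+1, 1) / (12)^(n+2).
  c_0 = 1/(12)^2 = 1/144.
  c_1 = 2/(12)^3 = 1/864.
  c_2 = 3/(12)^4 = 1/6912.
  c_3 = 4/(12)^5 = 1/62208.
The series is valid for |w/d| < 1, i.e. |z − z₀| < |d|.
Radius of convergence: R = |8 − z₀| = |12| = 12 (distance from z₀ to the singularity z = 8).

c_0 = 1/144, c_1 = 1/864, c_2 = 1/6912, c_3 = 1/62208; R = 12.


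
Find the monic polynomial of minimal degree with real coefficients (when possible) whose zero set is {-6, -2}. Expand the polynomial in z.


The polynomial is p(z) = ∏_{α ∈ S} (z − α), where S = {-6, -2}.
Expanding the product yields: p(z) = z^2 + 8·z + 12.
The resulting polynomial has degree 2 and real coefficients as required.

p(z) = z^2 + 8·z + 12.


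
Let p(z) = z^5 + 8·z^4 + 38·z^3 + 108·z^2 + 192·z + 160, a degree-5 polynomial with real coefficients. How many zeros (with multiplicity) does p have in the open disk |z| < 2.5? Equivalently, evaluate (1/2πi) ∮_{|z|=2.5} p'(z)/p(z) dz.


The zeros of p are: -2, (-2 + 2i), (-2 - 2i), (-1 + 3i), (-1 - 3i).
Their magnitudes are: 2, 2.828, 2.828, 3.162, 3.162.
Zeros with |z| < R = 2.5: -2.
Count = 1.
By the argument principle, (1/2πi) ∮_{|z|=R} p'(z)/p(z) dz equals exactly this count.

Number of zeros inside |z| < 2.5: 1.


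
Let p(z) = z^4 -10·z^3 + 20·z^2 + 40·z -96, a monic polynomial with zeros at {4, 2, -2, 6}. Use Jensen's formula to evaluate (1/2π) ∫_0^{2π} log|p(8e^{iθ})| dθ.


Zeros: -2, 2, 4, 6; r = 8.
Inside |z| < r: -2, 2, 4, 6. Outside (|z| ≥ r): ∅.
p(0) = -96, so log|p(0)| = log(96) = 4.5643.
Apply Jensen: I(r) = log|p(0)| + Σ_k log(r/|z_k|), summed over zeros inside |z| < r.
  log(r/|z_k|) for z_k = 4: log(8/4) = 0.6931
  log(r/|z_k|) for z_k = 2: log(8/2) = 1.3863
  log(r/|z_k|) for z_k = -2: log(8/2) = 1.3863
  log(r/|z_k|) for z_k = 6: log(8/6) = 0.2877
Sum over inside zeros: 3.7534.
I(r) = log|p(0)| + (inside sum) = 4.5643 + 3.7534 = 8.3178.
Closed form (all zeros inside, monic): I(r) = n·log(r) = 4·log(8) = 8.3178. ✓

I(r) ≈ 8.3178.


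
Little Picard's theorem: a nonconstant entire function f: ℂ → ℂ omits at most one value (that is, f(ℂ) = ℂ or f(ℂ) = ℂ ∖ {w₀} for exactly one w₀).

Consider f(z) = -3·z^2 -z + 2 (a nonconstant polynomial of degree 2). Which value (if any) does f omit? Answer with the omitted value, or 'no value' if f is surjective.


Little Picard bounds the complement of f(ℂ) to at most one point.
For every w ∈ ℂ, the equation p(z) − w = 0 is a nonconstant polynomial in z and hence has at least one root by the fundamental theorem of algebra. So p is surjective onto ℂ, omitting no value.

Omitted value: no value.


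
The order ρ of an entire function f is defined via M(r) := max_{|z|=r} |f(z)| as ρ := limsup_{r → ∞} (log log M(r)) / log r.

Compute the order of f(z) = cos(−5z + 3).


cos(w) is a linear combination of e^{iw} and e^{−iw} (or e^w, e^{−w} in the hyperbolic case), so |cos(w)| ≤ e^{|w|}. With w = −5z + 3, |w| ≤ 5|z| + 3 = 5r + 3 on |z| = r, giving M(r) ≤ e^{5r + 3}, so ρ ≤ 1. On a suitable ray (z = it for sin/cos; z = t for sinh/cosh, t real → ∞), |cos(−5z + 3)| grows like e^{5|t|}/2, so ρ ≥ 1. Hence ρ = 1.
Therefore ρ = 1.

Order ρ = 1.


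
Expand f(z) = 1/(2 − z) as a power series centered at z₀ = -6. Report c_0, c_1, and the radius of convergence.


Let w = z − z₀, so z = z₀ + w.
Then 2 − z = 2 − (z₀ + w) = (2 − z₀) − w = 8 − w.
f(z) = 1/(8 − w) = (1/(8)) · 1/(1 − w/(8)) = Σ_{n≥0} w^n / (8)^(n+1).
So c_n = 1/(8)^(n+1):
  c_0 = 1/(8)^1 = 1/8.
  c_1 = 1/(8)^2 = 1/64.
The series is valid for |w/d| < 1, i.e. |z − z₀| < |d|.
Radius of convergence: R = |2 − z₀| = |8| = 8 (distance from z₀ to the singularity z = 2).

c_0 = 1/8, c_1 = 1/64; R = 8.


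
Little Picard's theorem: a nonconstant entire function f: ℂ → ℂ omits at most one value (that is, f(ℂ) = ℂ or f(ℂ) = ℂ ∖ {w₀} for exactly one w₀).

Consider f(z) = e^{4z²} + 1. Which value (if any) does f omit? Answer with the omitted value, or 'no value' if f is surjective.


Little Picard bounds the complement of f(ℂ) to at most one point.
The exponent g(z) = 4z² is a nonconstant polynomial, hence surjective onto ℂ. So e^{g(z)} takes every value in {e^w : w ∈ ℂ} = ℂ ∖ {0}. Adding 1 shifts the range to ℂ ∖ {1}. f omits exactly 1.

Omitted value: 1.


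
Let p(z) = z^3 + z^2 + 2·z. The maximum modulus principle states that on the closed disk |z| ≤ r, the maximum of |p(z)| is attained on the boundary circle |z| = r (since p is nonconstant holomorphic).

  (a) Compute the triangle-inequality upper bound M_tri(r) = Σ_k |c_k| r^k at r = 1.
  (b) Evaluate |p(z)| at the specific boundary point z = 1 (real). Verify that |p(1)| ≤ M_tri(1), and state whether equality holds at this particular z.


Coefficients: c_0 = 0, c_1 = 2, c_2 = 1, c_3 = 1. Radius r = 1.
Part (a). Triangle bound: M_tri(r) = Σ_k |c_k| r^k
  = |0|·1^0 + |2|·1^1 + |1|·1^2 + |1|·1^3
  = 0 + 2 + 1 + 1 = 4.
This bounds M(r) := max_{|z|=r} |p(z)| from above; equality holds iff all terms c_k z^k can be made to align in phase at a single z on |z|=r.
Part (b). At z = 1 (real, on the circle |z| = r):
  p(1) = (0)·1^0 + (2)·1^1 + (1)·1^2 + (1)·1^3 = 4.
  |p(1)| = 4.
Since all nonzero coefficients share the same sign, |p(1)| = 4 = M_tri(1); the triangle bound is attained at z = 1, so in fact M(r) = 4.

M_tri(1) = 4; |p(1)| = 4; equality at z=1: yes.


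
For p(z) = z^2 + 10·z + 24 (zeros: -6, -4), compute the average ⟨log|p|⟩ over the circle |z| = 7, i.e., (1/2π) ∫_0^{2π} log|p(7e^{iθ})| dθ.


Zeros: -6, -4; r = 7.
Inside |z| < r: -6, -4. Outside (|z| ≥ r): ∅.
p(0) = 24, so log|p(0)| = log(24) = 3.1781.
Apply Jensen: I(r) = log|p(0)| + Σ_k log(r/|z_k|), summed over zeros inside |z| < r.
  log(r/|z_k|) for z_k = -6: log(7/6) = 0.1542
  log(r/|z_k|) for z_k = -4: log(7/4) = 0.5596
Sum over inside zeros: 0.7138.
I(r) = log|p(0)| + (inside sum) = 3.1781 + 0.7138 = 3.8918.
Closed form (all zeros inside, monic): I(r) = n·log(r) = 2·log(7) = 3.8918. ✓

I(r) ≈ 3.8918.


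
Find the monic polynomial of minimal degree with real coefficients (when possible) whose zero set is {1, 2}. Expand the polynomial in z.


The polynomial is p(z) = ∏_{α ∈ S} (z − α), where S = {1, 2}.
Expanding the product yields: p(z) = z^2 -3·z + 2.
The resulting polynomial has degree 2 and real coefficients as required.

p(z) = z^2 -3·z + 2.


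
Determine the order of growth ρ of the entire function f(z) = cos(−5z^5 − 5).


Write cos(w) = (e^{iw} ± e^{−iw})/(2 or 2i), so |cos(w)| ≤ e^{|w|}. With w = −5z^5 − 5, |w| ≤ 5r^5 + 5 on |z|=r, giving M(r) ≤ e^{5r^5 + 5} and ρ ≤ 5. For the lower bound, choose z on |z|=r with -5z^5 purely imaginary of modulus 5r^5; then |cos(−5z^5 − 5)| grows like e^{5r^5}/2, so ρ ≥ 5. Hence ρ = 5.
Therefore ρ = 5.

Order ρ = 5.


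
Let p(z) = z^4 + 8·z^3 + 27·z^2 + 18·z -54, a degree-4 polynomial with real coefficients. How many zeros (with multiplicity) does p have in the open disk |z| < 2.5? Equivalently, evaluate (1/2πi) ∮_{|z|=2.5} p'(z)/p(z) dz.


The zeros of p are: -3, (-3 + 3i), (-3 - 3i), 1.
Their magnitudes are: 3, 4.243, 4.243, 1.
Zeros with |z| < R = 2.5: 1.
Count = 1.
By the argument principle, (1/2πi) ∮_{|z|=R} p'(z)/p(z) dz equals exactly this count.

Number of zeros inside |z| < 2.5: 1.


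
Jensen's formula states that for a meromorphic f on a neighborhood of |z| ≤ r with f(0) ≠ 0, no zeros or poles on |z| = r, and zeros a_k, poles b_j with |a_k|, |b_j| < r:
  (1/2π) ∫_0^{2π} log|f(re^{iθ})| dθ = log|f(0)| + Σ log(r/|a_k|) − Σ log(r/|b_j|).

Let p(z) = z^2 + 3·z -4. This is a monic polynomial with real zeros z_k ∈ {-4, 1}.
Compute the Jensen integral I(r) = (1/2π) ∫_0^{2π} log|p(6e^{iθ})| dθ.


Zeros: -4, 1; r = 6.
Inside |z| < r: -4, 1. Outside (|z| ≥ r): ∅.
p(0) = -4, so log|p(0)| = log(4) = 1.3863.
Apply Jensen: I(r) = log|p(0)| + Σ_k log(r/|z_k|), summed over zeros inside |z| < r.
  log(r/|z_k|) for z_k = -4: log(6/4) = 0.4055
  log(r/|z_k|) for z_k = 1: log(6/1) = 1.7918
Sum over inside zeros: 2.1972.
I(r) = log|p(0)| + (inside sum) = 1.3863 + 2.1972 = 3.5835.
Closed form (all zeros inside, monic): I(r) = n·log(r) = 2·log(6) = 3.5835. ✓

I(r) ≈ 3.5835.
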